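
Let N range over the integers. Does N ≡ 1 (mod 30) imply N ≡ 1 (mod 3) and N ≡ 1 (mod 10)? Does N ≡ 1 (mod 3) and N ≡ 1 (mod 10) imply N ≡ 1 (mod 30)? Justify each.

Converse. If N ≡ 1 (mod 3) and N ≡ 1 (mod 10), then by the Chinese remainder theorem N ≡ 1 (mod 30). This is exactly N ≡ 1 (mod 30).

Forward direction. Suppose N ≡ 1 (mod 30); write N = 30j + 1. Since 3 ∣ 30, reducing mod 3 gives N ≡ 1 (mod 3); since 10 ∣ 30, reducing mod 10 gives N ≡ 1 (mod 10).

Both implications hold.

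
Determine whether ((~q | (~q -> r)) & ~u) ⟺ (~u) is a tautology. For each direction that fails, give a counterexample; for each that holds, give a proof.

(⇐) Assume the antecedent. If r is true, the antecedent forces (r = T, q = F, u = F) or (r = T, q = T, u = F), and (~q | (~q -> r)) & ~u holds there. If r is false, the antecedent forces (r = F, q = F, u = F) or (r = F, q = T, u = F), and (~q | (~q -> r)) & ~u holds there. Either way (~q | (~q -> r)) & ~u holds.

(⇒) Assume the antecedent. If r is true, the antecedent forces (r = T, q = F, u = F) or (r = T, q = T, u = F), and ~u holds there. If r is false, the antecedent forces (r = F, q = F, u = F) or (r = F, q = T, u = F), and ~u holds there. Either way ~u holds.

Both directions hold.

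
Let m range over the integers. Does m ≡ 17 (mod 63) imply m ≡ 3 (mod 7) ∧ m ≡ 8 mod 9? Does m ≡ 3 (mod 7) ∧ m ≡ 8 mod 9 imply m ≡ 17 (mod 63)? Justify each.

The biconditional holds.

(⟸) If m ≡ 3 (mod 7) and m ≡ 8 (mod 9), then by the Chinese remainder theorem m ≡ 17 (mod 63). This is exactly m ≡ 17 (mod 63).

(⟹) Suppose m ≡ 17 (mod 63); write m = 63j + 17. Since 7 ∣ 63, reducing mod 7 gives m ≡ 17 ≡ 3 (mod 7); since 9 ∣ 63, reducing mod 9 gives m ≡ 17 ≡ 8 (mod 9).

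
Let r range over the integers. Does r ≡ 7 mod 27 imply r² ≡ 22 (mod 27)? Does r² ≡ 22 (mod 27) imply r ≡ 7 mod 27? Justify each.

(⇒) Suppose r ≡ 7 mod 27. Write r = 27j + 7. Then (27j + 7)² = 729j² + 378j + 49 = 27(27j² + 14j + 1) + 22, so r² ≡ 22 (mod 27).

(⇐) This fails: take r = 20. Then 20² = 400 ≡ 22 (mod 27), yet 20 ≡ 20 (mod 27), not 7.

The forward direction holds; the converse fails.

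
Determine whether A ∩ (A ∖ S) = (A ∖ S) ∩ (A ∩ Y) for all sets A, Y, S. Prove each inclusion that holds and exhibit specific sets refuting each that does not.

The sets are not equal: only the reverse inclusion holds.

(⟹) This inclusion fails. Take A = {1}, Y = ∅, S = ∅; then 1 ∈ A ∩ (A ∖ S) but 1 ∉ (A ∖ S) ∩ (A ∩ Y).

(⟸) Let x ∈ (A ∖ S) ∩ (A ∩ Y). Then x ∈ A ∩ Y and x ∉ S, from which x ∈ A ∩ (A ∖ S).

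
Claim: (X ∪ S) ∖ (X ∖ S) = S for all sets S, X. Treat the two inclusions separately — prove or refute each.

(⊆) Let x ∈ (X ∪ S) ∖ (X ∖ S). Then either x ∈ S and x ∉ X; or x ∈ S ∩ X. In each case x ∈ S, so (X ∪ S) ∖ (X ∖ S) ⊆ S.

(⊇) Let x ∈ S. Then either x ∈ S and x ∉ X; or x ∈ S ∩ X. In each case x ∈ (X ∪ S) ∖ (X ∖ S), so S ⊆ (X ∪ S) ∖ (X ∖ S).

Both inclusions hold.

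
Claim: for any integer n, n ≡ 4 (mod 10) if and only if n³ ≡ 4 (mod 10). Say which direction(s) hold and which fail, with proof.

Both implications hold.

(←) For the converse, argue contrapositively. If n ≢ 4 (mod 10), then n is congruent to one of 0, 1, 2, 3, 5, 6, 7, 8, 9 modulo 10, and these give n³ ≡ 0, 1, 8, 7, 5, 6, 3, 2, 9 respectively — never 4.

(→) Suppose n ≡ 4 (mod 10). Write n = 10j + 4. Then (10j + 4)³ = 1000j³ + 1200j² + 480j + 64 = 10(100j³ + 120j² + 48j + 6) + 4, so n³ ≡ 4 (mod 10).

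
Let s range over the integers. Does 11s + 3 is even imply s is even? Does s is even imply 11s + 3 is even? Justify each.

[⇒] This fails: s = 7 gives 11s + 3 = 80, which is even, but 7 is odd, not even.

[⇐] This also fails: s = 6 is even, but 11s + 3 = 69 is odd, not even.

Neither implication holds.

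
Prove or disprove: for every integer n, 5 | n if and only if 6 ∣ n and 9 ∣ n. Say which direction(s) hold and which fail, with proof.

(⇒) fails and (⇐) fails.

(⟹) This fails: take n = 5. Certainly 5 ∣ 5, but 6 ∤ 5.

(⟸) This fails: take n = 18. Both 6 ∣ 18 and 9 ∣ 18, yet 18 is not a multiple of 5 (since 18 = 3·5 + 3), so 5 ∤ 18.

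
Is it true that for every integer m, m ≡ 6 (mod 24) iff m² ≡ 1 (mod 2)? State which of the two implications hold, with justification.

Forward direction. This fails: take m = 6. Then 6 ≡ 6 (mod 24), but 6² = 36 ≡ 0 (mod 2), not 1.

Converse. This fails: take m = 1. Then 1² = 1 ≡ 1 (mod 2), yet 1 ≡ 1 (mod 24), not 6.

Neither implication holds.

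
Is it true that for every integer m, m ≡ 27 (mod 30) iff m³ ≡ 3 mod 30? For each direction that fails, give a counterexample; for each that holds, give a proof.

Both directions hold.

Converse. Suppose m³ ≡ 3 (mod 30). The only residue r in {0, …, 29} with r³ ≡ 3 (mod 30) is r = 27, so m ≡ 27 (mod 30).

Forward direction. Suppose m ≡ 27 (mod 30). Write m = 30j + 27. Then (30j + 27)³ = 27000j³ + 72900j² + 65610j + 19683 = 30(900j³ + 2430j² + 2187j + 656) + 3, so m³ ≡ 3 (mod 30).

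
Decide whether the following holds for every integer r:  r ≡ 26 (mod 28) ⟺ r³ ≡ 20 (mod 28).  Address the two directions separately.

[⇒] Suppose r ≡ 26 (mod 28). Write r = 28j + 26. Then (28j + 26)³ = 21952j³ + 61152j² + 56784j + 17576 = 28(784j³ + 2184j² + 2028j + 627) + 20, so r³ ≡ 20 (mod 28).

[⇐] This fails: take r = 6. Then 6³ = 216 ≡ 20 (mod 28), yet 6 ≡ 6 (mod 28), not 26.

Only the forward direction holds.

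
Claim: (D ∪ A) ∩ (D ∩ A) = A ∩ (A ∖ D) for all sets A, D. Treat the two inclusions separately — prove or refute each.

(⟹) This inclusion fails. Take A = {1}, D = {1}; then 1 ∈ (D ∪ A) ∩ (D ∩ A) but 1 ∉ A ∩ (A ∖ D).

(⟸) This inclusion fails. Take A = {1}, D = ∅; then 1 ∈ A ∩ (A ∖ D) but 1 ∉ (D ∪ A) ∩ (D ∩ A).

(⊆) fails and (⊇) fails.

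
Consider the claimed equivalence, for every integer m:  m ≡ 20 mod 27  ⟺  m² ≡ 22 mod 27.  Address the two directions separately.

Forward direction. Suppose m ≡ 20 mod 27. Write m = 27j + 20. Then (27j + 20)² = 729j² + 1080j + 400 = 27(27j² + 40j + 14) + 22, so m² ≡ 22 (mod 27).

Converse. This fails: take m = 7. Then 7² = 49 ≡ 22 (mod 27), yet 7 ≡ 7 (mod 27), not 20.

Only the forward implication holds.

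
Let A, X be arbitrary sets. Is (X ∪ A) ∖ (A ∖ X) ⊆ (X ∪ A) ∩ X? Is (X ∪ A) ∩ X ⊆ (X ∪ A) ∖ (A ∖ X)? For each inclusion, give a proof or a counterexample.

The two sets are equal.

(⟹) Let x ∈ (X ∪ A) ∖ (A ∖ X). Then either x ∈ X and x ∉ A; or x ∈ A ∩ X. In each case x ∈ (X ∪ A) ∩ X, so (X ∪ A) ∖ (A ∖ X) ⊆ (X ∪ A) ∩ X.

(⟸) Let x ∈ (X ∪ A) ∩ X. Then either x ∈ X and x ∉ A; or x ∈ A ∩ X. In each case x ∈ (X ∪ A) ∖ (A ∖ X), so (X ∪ A) ∩ X ⊆ (X ∪ A) ∖ (A ∖ X).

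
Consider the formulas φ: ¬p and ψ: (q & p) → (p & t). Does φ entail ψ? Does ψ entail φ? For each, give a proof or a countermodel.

Only the forward direction holds.

Forward direction. Assume the antecedent. If p is true, the antecedent cannot hold. If p is false, (q & p) → (p & t) reduces to true regardless of the other variables. Either way (q & p) → (p & t) holds.

Converse. This fails. Under p = T, q = F, t = F, the left side is false but the right side is true.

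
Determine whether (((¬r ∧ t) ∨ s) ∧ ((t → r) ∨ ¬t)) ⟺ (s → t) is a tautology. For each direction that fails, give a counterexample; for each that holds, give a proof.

Both directions fail.

(⇒) This fails. Under t = F, r = F, s = T, the left side is true but the right side is false.

(⇐) This fails. Under t = F, r = F, s = F, the left side is false but the right side is true.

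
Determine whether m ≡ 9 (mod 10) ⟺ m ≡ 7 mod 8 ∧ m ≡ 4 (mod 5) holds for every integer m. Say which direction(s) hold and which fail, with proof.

Converse. If m ≡ 7 (mod 8) and m ≡ 4 (mod 5), then by the Chinese remainder theorem m ≡ 39 (mod 40). Since 39 ≡ 9 (mod 10) and 10 ∣ 40, we get m ≡ 9 (mod 10).

Forward direction. This fails: m = 9 gives 9 ≡ 9 (mod 10) but 9 ≡ 1 (mod 8), so the conjunction on the right does not hold.

Only the reverse direction holds.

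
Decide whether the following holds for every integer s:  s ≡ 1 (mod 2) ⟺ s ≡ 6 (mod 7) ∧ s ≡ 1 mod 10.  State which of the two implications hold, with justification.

The forward direction fails; the converse holds.

(⇒) This fails: s = 1 gives 1 ≡ 1 (mod 2) but 1 ≡ 1 (mod 7), so the conjunction on the right does not hold.

(⇐) Conversely, if s ≡ 6 (mod 7) and s ≡ 1 (mod 10), then by the Chinese remainder theorem s ≡ 41 (mod 70). Since 41 ≡ 1 (mod 2) and 2 ∣ 70, we get s ≡ 1 (mod 2).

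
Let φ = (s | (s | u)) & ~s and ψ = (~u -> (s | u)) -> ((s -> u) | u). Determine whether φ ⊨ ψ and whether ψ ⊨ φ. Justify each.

Not equivalent: only (⇒) holds.

(→) Assume the antecedent. If s is true, the antecedent cannot hold. If s is false, the consequent reduces to true regardless of the other variables. Either way the consequent holds.

(←) This fails. Under s = F, u = F, the left side is false but the right side is true.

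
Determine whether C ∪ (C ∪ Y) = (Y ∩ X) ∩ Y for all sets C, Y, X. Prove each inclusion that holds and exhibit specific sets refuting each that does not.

The sets are not equal: only the reverse inclusion holds.

(⟹) This inclusion fails. Take C = {1}, Y = ∅, X = ∅; then 1 ∈ C ∪ (C ∪ Y) but 1 ∉ (Y ∩ X) ∩ Y.

(⟸) Let x ∈ (Y ∩ X) ∩ Y. Then either x ∈ Y ∩ X and x ∉ C; or x ∈ C ∩ Y ∩ X. In each case x ∈ C ∪ (C ∪ Y), so (Y ∩ X) ∩ Y ⊆ C ∪ (C ∪ Y).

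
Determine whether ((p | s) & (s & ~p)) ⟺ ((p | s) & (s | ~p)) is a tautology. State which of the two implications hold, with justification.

The forward direction holds; the converse fails.

(⟸) This fails. Under s = T, p = T, the left side is false but the right side is true.

(⟹) Assume the antecedent. If s is true, (p | s) & (s | ~p) reduces to true regardless of the other variables. If s is false, the antecedent cannot hold. Either way (p | s) & (s | ~p) holds.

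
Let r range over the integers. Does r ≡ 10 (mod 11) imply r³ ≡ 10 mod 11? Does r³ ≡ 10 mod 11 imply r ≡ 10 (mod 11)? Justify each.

Both implications hold.

[⇒] Suppose r ≡ 10 (mod 11). Write r = 11j + 10. Then (11j + 10)³ = 1331j³ + 3630j² + 3300j + 1000 = 11(121j³ + 330j² + 300j + 90) + 10, so r³ ≡ 10 (mod 11).

[⇐] Conversely, suppose r³ ≡ 10 (mod 11). The only residue r in {0, …, 10} with r³ ≡ 10 (mod 11) is r = 10, so r ≡ 10 (mod 11).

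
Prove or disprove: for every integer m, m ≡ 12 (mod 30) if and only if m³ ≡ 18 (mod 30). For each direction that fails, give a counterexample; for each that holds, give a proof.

Equivalent; both directions hold.

Forward direction. Suppose m ≡ 12 (mod 30). Write m = 30j + 12. Then (30j + 12)³ = 27000j³ + 32400j² + 12960j + 1728 = 30(900j³ + 1080j² + 432j + 57) + 18, so m³ ≡ 18 (mod 30).

Converse. Suppose m³ ≡ 18 (mod 30). The only residue r in {0, …, 29} with r³ ≡ 18 (mod 30) is r = 12, so m ≡ 12 (mod 30).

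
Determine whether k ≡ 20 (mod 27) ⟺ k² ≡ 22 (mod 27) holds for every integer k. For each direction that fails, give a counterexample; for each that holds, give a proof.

[⇒] Suppose k ≡ 20 (mod 27). Write k = 27j + 20. Then (27j + 20)² = 729j² + 1080j + 400 = 27(27j² + 40j + 14) + 22, so k² ≡ 22 (mod 27).

[⇐] This fails: take k = 7. Then 7² = 49 ≡ 22 (mod 27), yet 7 ≡ 7 (mod 27), not 20.

Not equivalent: only (⇒) holds.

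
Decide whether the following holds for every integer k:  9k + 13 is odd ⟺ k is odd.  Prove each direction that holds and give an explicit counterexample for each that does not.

Forward direction. This fails: k = 2 gives 9k + 13 = 31, which is odd, but 2 is even, not odd.

Converse. This also fails: k = 3 is odd, but 9k + 13 = 40 is even, not odd.

Neither implication holds.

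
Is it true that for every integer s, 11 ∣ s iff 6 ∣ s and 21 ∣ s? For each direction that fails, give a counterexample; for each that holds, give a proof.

(⟹) This fails: take s = 11. Certainly 11 ∣ 11, but 6 ∤ 11.

(⟸) This fails: take s = 42. Both 6 ∣ 42 and 21 ∣ 42, yet 42 is not a multiple of 11 (since 42 = 3·11 + 9), so 11 ∤ 42.

Neither direction holds.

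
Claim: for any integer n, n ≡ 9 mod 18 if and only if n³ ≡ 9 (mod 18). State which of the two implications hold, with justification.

Only the forward implication holds.

(⇒) Suppose n ≡ 9 mod 18. Write n = 18j + 9. Then (18j + 9)³ = 5832j³ + 8748j² + 4374j + 729 = 18(324j³ + 486j² + 243j + 40) + 9, so n³ ≡ 9 (mod 18).

(⇐) This fails: take n = 3. Then 3³ = 27 ≡ 9 (mod 18), yet 3 ≡ 3 (mod 18), not 9.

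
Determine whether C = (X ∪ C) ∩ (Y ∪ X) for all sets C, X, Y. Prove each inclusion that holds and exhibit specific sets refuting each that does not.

Both inclusions fail.

(⟹) This inclusion fails. Take C = {1}, X = ∅, Y = ∅; then 1 ∈ C but 1 ∉ (X ∪ C) ∩ (Y ∪ X).

(⟸) This inclusion fails. Take C = ∅, X = {1}, Y = ∅; then 1 ∈ (X ∪ C) ∩ (Y ∪ X) but 1 ∉ C.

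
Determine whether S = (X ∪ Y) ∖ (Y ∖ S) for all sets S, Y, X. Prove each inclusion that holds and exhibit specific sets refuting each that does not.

(⊆) This inclusion fails. Take S = {1}, Y = ∅, X = ∅; then 1 ∈ S but 1 ∉ (X ∪ Y) ∖ (Y ∖ S).

(⊇) This inclusion fails. Take S = ∅, Y = ∅, X = {1}; then 1 ∈ (X ∪ Y) ∖ (Y ∖ S) but 1 ∉ S.

Both inclusions fail.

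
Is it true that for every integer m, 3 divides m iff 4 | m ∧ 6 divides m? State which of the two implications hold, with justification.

(⟹) This fails: take m = 3. Certainly 3 ∣ 3, but 4 ∤ 3.

(⟸) Suppose 4 ∣ m and 6 ∣ m. Any common multiple of 4 and 6 is a multiple of their lcm; here lcm(4, 6) = 4·6/gcd(4, 6) = 24/2 = 12, so 12 ∣ m. Since 3 ∣ 12, it follows that 3 ∣ m.

The forward direction fails; the converse holds.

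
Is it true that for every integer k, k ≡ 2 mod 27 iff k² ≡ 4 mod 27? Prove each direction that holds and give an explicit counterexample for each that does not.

Not equivalent: only (⇒) holds.

(⇒) Suppose k ≡ 2 mod 27. Write k = 27j + 2. Then (27j + 2)² = 729j² + 108j + 4 = 27(27j² + 4j) + 4, so k² ≡ 4 (mod 27).

(⇐) This fails: take k = 25. Then 25² = 625 ≡ 4 (mod 27), yet 25 ≡ 25 (mod 27), not 2.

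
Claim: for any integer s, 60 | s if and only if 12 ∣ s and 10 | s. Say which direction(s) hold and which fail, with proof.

Forward direction. If 60 ∣ s, write s = 60q. Since 60 = 5·12, s = 12·(5q), so 12 ∣ s; and since 60 = 6·10, s = 10·(6q), so 10 ∣ s.

Converse. Suppose 12 ∣ s and 10 ∣ s. Any common multiple of 12 and 10 is a multiple of their lcm; here lcm(12, 10) = 12·10/gcd(12, 10) = 120/2 = 60, so 60 ∣ s.

Both directions hold; the statement is true.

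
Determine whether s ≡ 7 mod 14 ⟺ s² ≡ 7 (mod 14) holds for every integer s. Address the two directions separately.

Both directions hold.

Forward direction. Suppose s ≡ 7 mod 14. Write s = 14j + 7. Then (14j + 7)² = 196j² + 196j + 49 = 14(14j² + 14j + 3) + 7, so s² ≡ 7 (mod 14).

Converse. Suppose s² ≡ 7 (mod 14). The only residue r in {0, …, 13} with r² ≡ 7 (mod 14) is r = 7, so s ≡ 7 (mod 14).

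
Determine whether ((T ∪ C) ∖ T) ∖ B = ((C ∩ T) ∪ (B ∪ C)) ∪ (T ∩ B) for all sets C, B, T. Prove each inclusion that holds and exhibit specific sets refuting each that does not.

(⊇) This inclusion fails. Take C = ∅, B = {1}, T = ∅; then 1 ∈ ((C ∩ T) ∪ (B ∪ C)) ∪ (T ∩ B) but 1 ∉ ((T ∪ C) ∖ T) ∖ B.

(⊆) Let x ∈ ((T ∪ C) ∖ T) ∖ B. Then x ∈ C and x ∉ B, T, from which x ∈ ((C ∩ T) ∪ (B ∪ C)) ∪ (T ∩ B).

Only the forward inclusion holds.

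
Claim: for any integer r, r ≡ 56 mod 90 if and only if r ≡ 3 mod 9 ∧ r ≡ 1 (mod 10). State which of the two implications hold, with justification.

Neither direction holds.

Forward direction. This fails: r = 56 gives 56 ≡ 56 (mod 90) but 56 ≡ 2 (mod 9), so the conjunction on the right does not hold.

Converse. This fails: r = 21 satisfies both congruences on the right (21 ≡ 3 mod 9 and 21 ≡ 1 mod 10) yet 21 ≡ 21 (mod 90), not 56.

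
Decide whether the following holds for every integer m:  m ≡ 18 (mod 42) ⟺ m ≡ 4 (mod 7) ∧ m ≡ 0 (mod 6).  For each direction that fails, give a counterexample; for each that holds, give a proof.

(⟹) Suppose m ≡ 18 (mod 42); write m = 42j + 18. Since 7 ∣ 42, reducing mod 7 gives m ≡ 18 ≡ 4 (mod 7); since 6 ∣ 42, reducing mod 6 gives m ≡ 18 ≡ 0 (mod 6).

(⟸) Conversely, if m ≡ 4 (mod 7) and m ≡ 0 (mod 6), then by the Chinese remainder theorem m ≡ 18 (mod 42). This is exactly m ≡ 18 (mod 42).

Both directions hold.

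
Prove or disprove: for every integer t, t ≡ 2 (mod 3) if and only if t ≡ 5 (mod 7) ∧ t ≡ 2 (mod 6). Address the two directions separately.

Only the converse holds.

(→) This fails: t = 32 gives 32 ≡ 2 (mod 3) but 32 ≡ 4 (mod 7), so the conjunction on the right does not hold.

(←) Conversely, if t ≡ 5 (mod 7) and t ≡ 2 (mod 6), then by the Chinese remainder theorem t ≡ 26 (mod 42). Since 26 ≡ 2 (mod 3) and 3 ∣ 42, we get t ≡ 2 (mod 3).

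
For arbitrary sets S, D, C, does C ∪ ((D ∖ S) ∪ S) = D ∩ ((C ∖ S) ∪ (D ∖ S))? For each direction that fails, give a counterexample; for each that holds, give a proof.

Forward inclusion. This inclusion fails. Take S = {1}, D = ∅, C = ∅; then 1 ∈ C ∪ ((D ∖ S) ∪ S) but 1 ∉ D ∩ ((C ∖ S) ∪ (D ∖ S)).

Reverse inclusion. Let x ∈ D ∩ ((C ∖ S) ∪ (D ∖ S)). Then either x ∈ D and x ∉ S, C; or x ∈ D ∩ C and x ∉ S. In each case x ∈ C ∪ ((D ∖ S) ∪ S), so D ∩ ((C ∖ S) ∪ (D ∖ S)) ⊆ C ∪ ((D ∖ S) ∪ S).

The sets are not equal: only the reverse inclusion holds.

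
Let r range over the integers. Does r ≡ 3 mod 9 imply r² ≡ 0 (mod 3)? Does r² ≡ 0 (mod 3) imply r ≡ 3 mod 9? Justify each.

Only the forward direction holds.

(→) Suppose r ≡ 3 (mod 9). Then r² ≡ 3² = 9 (mod 9), and since 3 ∣ 9, also r² ≡ 0 (mod 3).

(←) This fails: take r = 0. Then 0² = 0 ≡ 0 (mod 3), yet 0 ≡ 0 (mod 9), not 3.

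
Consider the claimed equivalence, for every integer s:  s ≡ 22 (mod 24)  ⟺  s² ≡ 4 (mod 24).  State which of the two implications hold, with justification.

(⇒) holds; (⇐) fails.

(⇒) Suppose s ≡ 22 (mod 24). Write s = 24j + 22. Then (24j + 22)² = 576j² + 1056j + 484 = 24(24j² + 44j + 20) + 4, so s² ≡ 4 (mod 24).

(⇐) This fails: take s = 2. Then 2² = 4 ≡ 4 (mod 24), yet 2 ≡ 2 (mod 24), not 22.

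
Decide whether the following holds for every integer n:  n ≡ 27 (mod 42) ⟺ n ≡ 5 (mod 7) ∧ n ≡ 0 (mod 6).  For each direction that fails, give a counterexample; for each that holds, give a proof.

(→) This fails: n = 27 gives 27 ≡ 27 (mod 42) but 27 ≡ 6 (mod 7), so the conjunction on the right does not hold.

(←) This fails: n = 12 satisfies both congruences on the right (12 ≡ 5 mod 7 and 12 ≡ 0 mod 6) yet 12 ≡ 12 (mod 42), not 27.

Neither direction holds.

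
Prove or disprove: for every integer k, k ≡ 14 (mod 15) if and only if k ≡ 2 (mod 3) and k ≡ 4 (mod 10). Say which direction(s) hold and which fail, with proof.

Forward direction. This fails: k = 29 gives 29 ≡ 14 (mod 15) but 29 ≡ 9 (mod 10), so the conjunction on the right does not hold.

Converse. If k ≡ 2 (mod 3) and k ≡ 4 (mod 10), then by the Chinese remainder theorem k ≡ 14 (mod 30). Since 14 ≡ 14 (mod 15) and 15 ∣ 30, we get k ≡ 14 (mod 15).

Only the converse holds.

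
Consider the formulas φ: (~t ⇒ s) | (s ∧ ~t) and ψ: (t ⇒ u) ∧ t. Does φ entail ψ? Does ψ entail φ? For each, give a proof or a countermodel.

Only the converse holds.

(⇒) This fails. Under t = T, s = F, u = F, the left side is true but the right side is false.

(⇐) Assume the antecedent. If t is true, (~t ⇒ s) | (s ∧ ~t) reduces to true regardless of the other variables. If t is false, the antecedent cannot hold. Either way (~t ⇒ s) | (s ∧ ~t) holds.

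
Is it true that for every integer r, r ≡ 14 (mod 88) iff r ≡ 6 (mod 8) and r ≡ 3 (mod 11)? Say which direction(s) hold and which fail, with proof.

(←) If r ≡ 6 (mod 8) and r ≡ 3 (mod 11), then by the Chinese remainder theorem r ≡ 14 (mod 88). This is exactly r ≡ 14 (mod 88).

(→) Suppose r ≡ 14 (mod 88); write r = 88j + 14. Since 8 ∣ 88, reducing mod 8 gives r ≡ 14 ≡ 6 (mod 8); since 11 ∣ 88, reducing mod 11 gives r ≡ 14 ≡ 3 (mod 11).

Equivalent; both directions hold.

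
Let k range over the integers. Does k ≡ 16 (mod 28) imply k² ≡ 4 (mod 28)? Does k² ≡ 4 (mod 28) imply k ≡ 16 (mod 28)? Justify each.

(→) Suppose k ≡ 16 (mod 28). Write k = 28j + 16. Then (28j + 16)² = 784j² + 896j + 256 = 28(28j² + 32j + 9) + 4, so k² ≡ 4 (mod 28).

(←) This fails: take k = 2. Then 2² = 4 ≡ 4 (mod 28), yet 2 ≡ 2 (mod 28), not 16.

Not equivalent: only (⇒) holds.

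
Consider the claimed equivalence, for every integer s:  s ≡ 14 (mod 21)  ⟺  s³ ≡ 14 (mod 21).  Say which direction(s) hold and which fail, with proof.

(⟸) Suppose s³ ≡ 14 (mod 21). The only residue r in {0, …, 20} with r³ ≡ 14 (mod 21) is r = 14, so s ≡ 14 (mod 21).

(⟹) Suppose s ≡ 14 (mod 21). Write s = 21j + 14. Then (21j + 14)³ = 9261j³ + 18522j² + 12348j + 2744 = 21(441j³ + 882j² + 588j + 130) + 14, so s³ ≡ 14 (mod 21).

Both directions hold.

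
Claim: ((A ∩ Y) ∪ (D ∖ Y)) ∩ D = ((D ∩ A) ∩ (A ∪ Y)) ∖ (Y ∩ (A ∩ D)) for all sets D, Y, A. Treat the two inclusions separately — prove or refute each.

(⟹) This inclusion fails. Take D = {1}, Y = ∅, A = ∅; then 1 ∈ ((A ∩ Y) ∪ (D ∖ Y)) ∩ D but 1 ∉ ((D ∩ A) ∩ (A ∪ Y)) ∖ (Y ∩ (A ∩ D)).

(⟸) Let x ∈ ((D ∩ A) ∩ (A ∪ Y)) ∖ (Y ∩ (A ∩ D)). Then x ∈ D ∩ A and x ∉ Y, from which x ∈ ((A ∩ Y) ∪ (D ∖ Y)) ∩ D.

Only the reverse inclusion holds.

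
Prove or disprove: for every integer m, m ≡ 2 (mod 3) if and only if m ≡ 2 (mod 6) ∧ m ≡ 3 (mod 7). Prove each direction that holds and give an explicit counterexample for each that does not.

The forward direction fails; the converse holds.

(→) This fails: m = 32 gives 32 ≡ 2 (mod 3) but 32 ≡ 4 (mod 7), so the conjunction on the right does not hold.

(←) Conversely, if m ≡ 2 (mod 6) and m ≡ 3 (mod 7), then by the Chinese remainder theorem m ≡ 38 (mod 42). Since 38 ≡ 2 (mod 3) and 3 ∣ 42, we get m ≡ 2 (mod 3).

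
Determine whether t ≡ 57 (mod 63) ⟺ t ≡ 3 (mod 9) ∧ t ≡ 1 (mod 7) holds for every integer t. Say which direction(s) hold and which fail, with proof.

(⇒) Suppose t ≡ 57 (mod 63); write t = 63j + 57. Since 9 ∣ 63, reducing mod 9 gives t ≡ 57 ≡ 3 (mod 9); since 7 ∣ 63, reducing mod 7 gives t ≡ 57 ≡ 1 (mod 7).

(⇐) Conversely, if t ≡ 3 (mod 9) and t ≡ 1 (mod 7), then by the Chinese remainder theorem t ≡ 57 (mod 63). This is exactly t ≡ 57 (mod 63).

Equivalent; both directions hold.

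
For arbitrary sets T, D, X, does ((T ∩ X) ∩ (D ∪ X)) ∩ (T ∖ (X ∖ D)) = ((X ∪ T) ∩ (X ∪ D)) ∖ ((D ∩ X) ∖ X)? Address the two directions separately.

(⊆) Let x ∈ ((T ∩ X) ∩ (D ∪ X)) ∩ (T ∖ (X ∖ D)). Then x ∈ T ∩ D ∩ X, from which x ∈ ((X ∪ T) ∩ (X ∪ D)) ∖ ((D ∩ X) ∖ X).

(⊇) This inclusion fails. Take T = {1}, D = {1}, X = ∅; then 1 ∈ ((X ∪ T) ∩ (X ∪ D)) ∖ ((D ∩ X) ∖ X) but 1 ∉ ((T ∩ X) ∩ (D ∪ X)) ∩ (T ∖ (X ∖ D)).

Only the forward inclusion holds.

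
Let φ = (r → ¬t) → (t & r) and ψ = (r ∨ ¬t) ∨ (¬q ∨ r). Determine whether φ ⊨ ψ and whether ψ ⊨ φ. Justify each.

Only the forward implication holds.

Forward direction. Assume the antecedent. If r is true, (r ∨ ¬t) ∨ (¬q ∨ r) reduces to true regardless of the other variables. If r is false, the antecedent cannot hold. Either way (r ∨ ¬t) ∨ (¬q ∨ r) holds.

Converse. This fails. Under r = F, q = F, t = F, the left side is false but the right side is true.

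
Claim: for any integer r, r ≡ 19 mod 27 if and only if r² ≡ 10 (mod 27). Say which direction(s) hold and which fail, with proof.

The forward direction holds; the converse fails.

[⇒] Suppose r ≡ 19 mod 27. Write r = 27j + 19. Then (27j + 19)² = 729j² + 1026j + 361 = 27(27j² + 38j + 13) + 10, so r² ≡ 10 (mod 27).

[⇐] This fails: take r = 8. Then 8² = 64 ≡ 10 (mod 27), yet 8 ≡ 8 (mod 27), not 19.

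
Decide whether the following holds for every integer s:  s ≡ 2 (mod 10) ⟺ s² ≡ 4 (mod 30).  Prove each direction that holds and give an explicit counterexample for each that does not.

(⟹) This fails: take s = 12. Then 12 ≡ 2 (mod 10), but 12² = 144 ≡ 24 (mod 30), not 4.

(⟸) This fails: take s = 8. Then 8² = 64 ≡ 4 (mod 30), yet 8 ≡ 8 (mod 10), not 2.

Neither direction holds.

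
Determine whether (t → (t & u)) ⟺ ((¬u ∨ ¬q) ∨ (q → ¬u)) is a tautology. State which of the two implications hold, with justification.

[⇒] This fails. Under t = F, u = T, q = T, the left side is true but the right side is false.

[⇐] This fails. Under t = T, u = F, q = F, the left side is false but the right side is true.

Neither implication holds.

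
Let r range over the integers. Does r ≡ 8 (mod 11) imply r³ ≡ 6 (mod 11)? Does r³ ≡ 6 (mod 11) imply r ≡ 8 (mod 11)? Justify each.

(⟹) Suppose r ≡ 8 (mod 11). Write r = 11j + 8. Then (11j + 8)³ = 1331j³ + 2904j² + 2112j + 512 = 11(121j³ + 264j² + 192j + 46) + 6, so r³ ≡ 6 (mod 11).

(⟸) Conversely, suppose r³ ≡ 6 (mod 11). The only residue r in {0, …, 10} with r³ ≡ 6 (mod 11) is r = 8, so r ≡ 8 (mod 11).

Both implications hold.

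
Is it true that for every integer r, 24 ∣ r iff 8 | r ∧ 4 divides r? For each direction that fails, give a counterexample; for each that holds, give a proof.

Only the forward direction holds.

Forward direction. If 24 ∣ r, write r = 24q. Since 24 = 3·8, r = 8·(3q), so 8 ∣ r; and since 24 = 6·4, r = 4·(6q), so 4 ∣ r.

Converse. This fails: take r = 8. Both 8 ∣ 8 and 4 ∣ 8, yet 8 is not a multiple of 24 (since 8 = 0·24 + 8), so 24 ∤ 8.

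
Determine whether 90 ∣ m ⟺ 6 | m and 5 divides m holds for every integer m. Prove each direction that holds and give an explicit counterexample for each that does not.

(⇐) This fails: take m = 30. Both 6 ∣ 30 and 5 ∣ 30, yet 30 is not a multiple of 90 (since 30 = 0·90 + 30), so 90 ∤ 30.

(⇒) If 90 ∣ m, write m = 90q. Since 90 = 15·6, m = 6·(15q), so 6 ∣ m; and since 90 = 18·5, m = 5·(18q), so 5 ∣ m.

Only the forward implication holds.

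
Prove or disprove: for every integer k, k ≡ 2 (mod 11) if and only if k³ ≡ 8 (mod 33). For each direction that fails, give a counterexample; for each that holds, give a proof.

(⇒) fails; (⇐) holds.

[⇐] The residues r modulo 33 with r³ ≡ 8 (mod 33) are exactly {2}, and each is ≡ 2 (mod 11).

[⇒] This fails: take k = 13. Then 13 ≡ 2 (mod 11), but 13³ = 2197 ≡ 19 (mod 33), not 8.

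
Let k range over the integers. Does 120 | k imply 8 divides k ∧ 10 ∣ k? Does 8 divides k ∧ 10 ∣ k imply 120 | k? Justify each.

(⟸) This fails: take k = 40. Both 8 ∣ 40 and 10 ∣ 40, yet 40 is not a multiple of 120 (since 40 = 0·120 + 40), so 120 ∤ 40.

(⟹) If 120 ∣ k, write k = 120q. Since 120 = 15·8, k = 8·(15q), so 8 ∣ k; and since 120 = 12·10, k = 10·(12q), so 10 ∣ k.

(⇒) holds; (⇐) fails.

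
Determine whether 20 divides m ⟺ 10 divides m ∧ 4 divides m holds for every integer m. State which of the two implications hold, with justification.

(⇒) If 20 ∣ m, write m = 20q. Since 20 = 2·10, m = 10·(2q), so 10 ∣ m; and since 20 = 5·4, m = 4·(5q), so 4 ∣ m.

(⇐) Suppose 10 ∣ m and 4 ∣ m. Any common multiple of 10 and 4 is a multiple of their lcm; here lcm(10, 4) = 10·4/gcd(10, 4) = 40/2 = 20, so 20 ∣ m.

Both directions hold.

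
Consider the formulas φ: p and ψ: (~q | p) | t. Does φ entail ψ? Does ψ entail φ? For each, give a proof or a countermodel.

Forward direction. Assume the antecedent. If q is true, the antecedent forces (q = T, p = T, t = F) or (q = T, p = T, t = T), and (~q | p) | t holds there. If q is false, (~q | p) | t reduces to true regardless of the other variables. Either way (~q | p) | t holds.

Converse. This fails. Under q = F, p = F, t = F, the left side is false but the right side is true.

Only the forward direction holds.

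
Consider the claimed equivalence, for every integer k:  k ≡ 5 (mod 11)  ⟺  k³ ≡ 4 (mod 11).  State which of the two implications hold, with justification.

The biconditional holds.

(⟹) Suppose k ≡ 5 (mod 11). Write k = 11j + 5. Then (11j + 5)³ = 1331j³ + 1815j² + 825j + 125 = 11(121j³ + 165j² + 75j + 11) + 4, so k³ ≡ 4 (mod 11).

(⟸) For the converse, argue contrapositively. If k ≢ 5 (mod 11), then k is congruent to one of 0, 1, 2, 3, 4, 6, 7, 8, 9, 10 modulo 11, and these give k³ ≡ 0, 1, 8, 5, 9, 7, 2, 6, 3, 10 respectively — never 4.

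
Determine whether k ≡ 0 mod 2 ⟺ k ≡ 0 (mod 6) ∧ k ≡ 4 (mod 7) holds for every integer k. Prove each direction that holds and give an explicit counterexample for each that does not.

(⟸) If k ≡ 0 (mod 6) and k ≡ 4 (mod 7), then by the Chinese remainder theorem k ≡ 18 (mod 42). Since 18 ≡ 0 (mod 2) and 2 ∣ 42, we get k ≡ 0 (mod 2).

(⟹) This fails: k = 0 gives 0 ≡ 0 (mod 2) but 0 ≡ 0 (mod 7), so the conjunction on the right does not hold.

(⇒) fails; (⇐) holds.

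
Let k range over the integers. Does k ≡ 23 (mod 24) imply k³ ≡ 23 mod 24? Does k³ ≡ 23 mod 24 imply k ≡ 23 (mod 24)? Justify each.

Equivalent; both directions hold.

Forward direction. Suppose k ≡ 23 (mod 24). Write k = 24j + 23. Then (24j + 23)³ = 13824j³ + 39744j² + 38088j + 12167 = 24(576j³ + 1656j² + 1587j + 506) + 23, so k³ ≡ 23 (mod 24).

Converse. Suppose k³ ≡ 23 (mod 24). The only residue r in {0, …, 23} with r³ ≡ 23 (mod 24) is r = 23, so k ≡ 23 (mod 24).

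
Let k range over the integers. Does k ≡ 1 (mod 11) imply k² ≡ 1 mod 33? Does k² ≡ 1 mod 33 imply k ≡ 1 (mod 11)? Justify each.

Neither implication holds.

[⇒] This fails: take k = 12. Then 12 ≡ 1 (mod 11), but 12² = 144 ≡ 12 (mod 33), not 1.

[⇐] This fails: take k = 10. Then 10² = 100 ≡ 1 (mod 33), yet 10 ≡ 10 (mod 11), not 1.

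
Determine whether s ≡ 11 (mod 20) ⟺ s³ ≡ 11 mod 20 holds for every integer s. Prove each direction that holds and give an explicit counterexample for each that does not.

Forward direction. Suppose s ≡ 11 (mod 20). Write s = 20j + 11. Then (20j + 11)³ = 8000j³ + 13200j² + 7260j + 1331 = 20(400j³ + 660j² + 363j + 66) + 11, so s³ ≡ 11 (mod 20).

Converse. Suppose s³ ≡ 11 (mod 20). The only residue r in {0, …, 19} with r³ ≡ 11 (mod 20) is r = 11, so s ≡ 11 (mod 20).

Equivalent; both directions hold.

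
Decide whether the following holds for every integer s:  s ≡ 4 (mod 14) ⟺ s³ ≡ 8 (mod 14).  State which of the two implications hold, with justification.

Not equivalent: only (⇒) holds.

Forward direction. Suppose s ≡ 4 (mod 14). Write s = 14j + 4. Then (14j + 4)³ = 2744j³ + 2352j² + 672j + 64 = 14(196j³ + 168j² + 48j + 4) + 8, so s³ ≡ 8 (mod 14).

Converse. This fails: take s = 2. Then 2³ = 8 ≡ 8 (mod 14), yet 2 ≡ 2 (mod 14), not 4.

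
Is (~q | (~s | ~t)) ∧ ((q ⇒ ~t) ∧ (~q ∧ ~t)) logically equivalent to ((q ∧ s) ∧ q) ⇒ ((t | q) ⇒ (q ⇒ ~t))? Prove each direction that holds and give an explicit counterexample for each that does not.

Only the forward implication holds.

(⟹) Assume the antecedent. If s is true, the antecedent forces (s = T, t = F, q = F), and the consequent holds there. If s is false, the consequent reduces to true regardless of the other variables. Either way the consequent holds.

(⟸) This fails. Under s = F, t = T, q = F, the left side is false but the right side is true.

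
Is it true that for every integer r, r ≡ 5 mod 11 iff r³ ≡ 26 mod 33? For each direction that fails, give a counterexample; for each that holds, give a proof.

(⟸) The residues r modulo 33 with r³ ≡ 26 (mod 33) are exactly {5}, and each is ≡ 5 (mod 11).

(⟹) This fails: take r = 16. Then 16 ≡ 5 (mod 11), but 16³ = 4096 ≡ 4 (mod 33), not 26.

Not equivalent: only (⇐) holds.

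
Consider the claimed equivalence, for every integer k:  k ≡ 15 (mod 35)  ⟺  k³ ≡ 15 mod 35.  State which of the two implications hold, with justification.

Only the forward direction holds.

(⇒) Suppose k ≡ 15 (mod 35). Write k = 35j + 15. Then (35j + 15)³ = 42875j³ + 55125j² + 23625j + 3375 = 35(1225j³ + 1575j² + 675j + 96) + 15, so k³ ≡ 15 (mod 35).

(⇐) This fails: take k = 25. Then 25³ = 15625 ≡ 15 (mod 35), yet 25 ≡ 25 (mod 35), not 15.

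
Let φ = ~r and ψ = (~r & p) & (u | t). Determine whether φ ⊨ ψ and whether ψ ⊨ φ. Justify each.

The forward direction fails; the converse holds.

Forward direction. This fails. Under p = F, r = F, u = F, t = F, the left side is true but the right side is false.

Converse. Assume the antecedent. If r is true, the antecedent cannot hold. If r is false, ~r reduces to true regardless of the other variables. Either way ~r holds.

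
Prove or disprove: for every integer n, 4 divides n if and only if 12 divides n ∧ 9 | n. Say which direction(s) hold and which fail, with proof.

(→) This fails: take n = 4. Certainly 4 ∣ 4, but 12 ∤ 4.

(←) Suppose 12 ∣ n and 9 ∣ n. Any common multiple of 12 and 9 is a multiple of their lcm; here lcm(12, 9) = 12·9/gcd(12, 9) = 108/3 = 36, so 36 ∣ n. Since 4 ∣ 36, it follows that 4 ∣ n.

Not equivalent: only (⇐) holds.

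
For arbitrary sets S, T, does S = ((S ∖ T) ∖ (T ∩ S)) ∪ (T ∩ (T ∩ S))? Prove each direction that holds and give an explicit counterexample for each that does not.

(⟹) Let x ∈ S. Then either x ∈ S and x ∉ T; or x ∈ S ∩ T. In each case x ∈ ((S ∖ T) ∖ (T ∩ S)) ∪ (T ∩ (T ∩ S)), so S ⊆ ((S ∖ T) ∖ (T ∩ S)) ∪ (T ∩ (T ∩ S)).

(⟸) Let x ∈ ((S ∖ T) ∖ (T ∩ S)) ∪ (T ∩ (T ∩ S)). Then either x ∈ S and x ∉ T; or x ∈ S ∩ T. In each case x ∈ S, so ((S ∖ T) ∖ (T ∩ S)) ∪ (T ∩ (T ∩ S)) ⊆ S.

Both inclusions hold.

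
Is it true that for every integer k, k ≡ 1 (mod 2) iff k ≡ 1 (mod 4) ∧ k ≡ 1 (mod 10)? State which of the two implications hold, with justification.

The forward direction fails; the converse holds.

[⇒] This fails: k = 3 gives 3 ≡ 1 (mod 2) but 3 ≡ 3 (mod 4), so the conjunction on the right does not hold.

[⇐] Conversely, if k ≡ 1 (mod 4) and k ≡ 1 (mod 10), then by the Chinese remainder theorem k ≡ 1 (mod 20). Since 1 ≡ 1 (mod 2) and 2 ∣ 20, we get k ≡ 1 (mod 2).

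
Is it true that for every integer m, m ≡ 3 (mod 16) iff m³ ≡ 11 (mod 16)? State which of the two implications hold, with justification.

The biconditional holds.

Forward direction. Suppose m ≡ 3 (mod 16). Write m = 16j + 3. Then (16j + 3)³ = 4096j³ + 2304j² + 432j + 27 = 16(256j³ + 144j² + 27j + 1) + 11, so m³ ≡ 11 (mod 16).

Converse. Suppose m³ ≡ 11 (mod 16). The only residue r in {0, …, 15} with r³ ≡ 11 (mod 16) is r = 3, so m ≡ 3 (mod 16).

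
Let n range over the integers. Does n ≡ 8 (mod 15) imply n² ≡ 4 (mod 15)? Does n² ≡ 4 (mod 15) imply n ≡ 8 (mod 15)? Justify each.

(⇒) Suppose n ≡ 8 (mod 15). Write n = 15j + 8. Then (15j + 8)² = 225j² + 240j + 64 = 15(15j² + 16j + 4) + 4, so n² ≡ 4 (mod 15).

(⇐) This fails: take n = 2. Then 2² = 4 ≡ 4 (mod 15), yet 2 ≡ 2 (mod 15), not 8.

Only the forward direction holds.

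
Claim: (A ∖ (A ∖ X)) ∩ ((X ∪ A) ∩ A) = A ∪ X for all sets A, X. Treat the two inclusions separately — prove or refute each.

(⊆) holds; (⊇) fails.

(⟹) Let x ∈ (A ∖ (A ∖ X)) ∩ ((X ∪ A) ∩ A). Then x ∈ A ∩ X, from which x ∈ A ∪ X.

(⟸) This inclusion fails. Take A = {1}, X = ∅; then 1 ∈ A ∪ X but 1 ∉ (A ∖ (A ∖ X)) ∩ ((X ∪ A) ∩ A).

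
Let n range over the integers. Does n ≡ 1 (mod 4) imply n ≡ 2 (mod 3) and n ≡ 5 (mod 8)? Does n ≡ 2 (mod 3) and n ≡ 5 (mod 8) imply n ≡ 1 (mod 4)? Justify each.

The forward direction fails; the converse holds.

(⟹) This fails: n = 1 gives 1 ≡ 1 (mod 4) but 1 ≡ 1 (mod 3), so the conjunction on the right does not hold.

(⟸) Conversely, if n ≡ 2 (mod 3) and n ≡ 5 (mod 8), then by the Chinese remainder theorem n ≡ 5 (mod 24). Since 5 ≡ 1 (mod 4) and 4 ∣ 24, we get n ≡ 1 (mod 4).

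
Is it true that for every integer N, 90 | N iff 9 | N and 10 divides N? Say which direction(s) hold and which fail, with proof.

Both directions hold; the statement is true.

Forward direction. If 90 ∣ N, write N = 90q. Since 90 = 10·9, N = 9·(10q), so 9 ∣ N; and since 90 = 9·10, N = 10·(9q), so 10 ∣ N.

Converse. Suppose 9 ∣ N and 10 ∣ N. Any common multiple of 9 and 10 is a multiple of their lcm; here gcd(9, 10) = 1, so lcm(9, 10) = 9·10 = 90, so 90 ∣ N.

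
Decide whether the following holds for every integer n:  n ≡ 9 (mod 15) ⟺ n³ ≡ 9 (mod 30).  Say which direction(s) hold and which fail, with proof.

Only the converse holds.

(⟹) This fails: take n = 24. Then 24 ≡ 9 (mod 15), but 24³ = 13824 ≡ 24 (mod 30), not 9.

(⟸) Conversely, the residues r modulo 30 with r³ ≡ 9 (mod 30) are exactly {9}, and each is ≡ 9 (mod 15).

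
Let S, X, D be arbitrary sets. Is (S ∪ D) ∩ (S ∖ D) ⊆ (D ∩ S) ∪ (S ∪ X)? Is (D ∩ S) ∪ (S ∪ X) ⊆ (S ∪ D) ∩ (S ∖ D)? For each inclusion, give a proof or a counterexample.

Forward inclusion. Let x ∈ (S ∪ D) ∩ (S ∖ D). Then either x ∈ S and x ∉ X, D; or x ∈ S ∩ X and x ∉ D. In each case x ∈ (D ∩ S) ∪ (S ∪ X), so (S ∪ D) ∩ (S ∖ D) ⊆ (D ∩ S) ∪ (S ∪ X).

Reverse inclusion. This inclusion fails. Take S = ∅, X = {1}, D = ∅; then 1 ∈ (D ∩ S) ∪ (S ∪ X) but 1 ∉ (S ∪ D) ∩ (S ∖ D).

Only the forward inclusion holds.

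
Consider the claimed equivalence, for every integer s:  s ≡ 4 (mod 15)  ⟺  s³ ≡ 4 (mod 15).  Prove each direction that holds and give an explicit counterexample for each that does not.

Equivalent; both directions hold.

(→) Suppose s ≡ 4 (mod 15). Write s = 15j + 4. Then (15j + 4)³ = 3375j³ + 2700j² + 720j + 64 = 15(225j³ + 180j² + 48j + 4) + 4, so s³ ≡ 4 (mod 15).

(←) Conversely, suppose s³ ≡ 4 (mod 15). The only residue r in {0, …, 14} with r³ ≡ 4 (mod 15) is r = 4, so s ≡ 4 (mod 15).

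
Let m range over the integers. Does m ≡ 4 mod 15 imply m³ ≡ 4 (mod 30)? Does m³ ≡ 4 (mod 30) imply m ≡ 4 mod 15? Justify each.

Only the converse holds.

Forward direction. This fails: take m = 19. Then 19 ≡ 4 (mod 15), but 19³ = 6859 ≡ 19 (mod 30), not 4.

Converse. The residues r modulo 30 with r³ ≡ 4 (mod 30) are exactly {4}, and each is ≡ 4 (mod 15).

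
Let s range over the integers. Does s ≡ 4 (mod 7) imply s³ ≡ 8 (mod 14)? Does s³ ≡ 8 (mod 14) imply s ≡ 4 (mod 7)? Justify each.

Both directions fail.

Forward direction. This fails: take s = 11. Then 11 ≡ 4 (mod 7), but 11³ = 1331 ≡ 1 (mod 14), not 8.

Converse. This fails: take s = 2. Then 2³ = 8 ≡ 8 (mod 14), yet 2 ≡ 2 (mod 7), not 4.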